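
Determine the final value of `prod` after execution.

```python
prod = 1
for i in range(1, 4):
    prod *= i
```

Let's trace through this code step by step.

Initialize: prod = 1
Entering loop: for i in range(1, 4):

After execution: prod = 6
6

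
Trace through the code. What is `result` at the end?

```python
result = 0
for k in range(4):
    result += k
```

Let's trace through this code step by step.

Initialize: result = 0
Entering loop: for k in range(4):

After execution: result = 6
6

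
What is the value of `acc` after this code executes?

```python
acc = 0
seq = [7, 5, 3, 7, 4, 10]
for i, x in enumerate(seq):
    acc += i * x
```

Let's trace through this code step by step.

Initialize: acc = 0
Initialize: seq = [7, 5, 3, 7, 4, 10]
Entering loop: for i, x in enumerate(seq):

After execution: acc = 98
98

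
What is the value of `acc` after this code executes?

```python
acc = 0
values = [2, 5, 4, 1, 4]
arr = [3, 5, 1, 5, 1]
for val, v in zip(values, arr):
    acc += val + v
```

Let's trace through this code step by step.

Initialize: acc = 0
Initialize: values = [2, 5, 4, 1, 4]
Initialize: arr = [3, 5, 1, 5, 1]
Entering loop: for val, v in zip(values, arr):

After execution: acc = 31
31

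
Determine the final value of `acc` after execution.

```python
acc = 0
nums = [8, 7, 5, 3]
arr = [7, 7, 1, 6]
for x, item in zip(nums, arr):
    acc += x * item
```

Let's trace through this code step by step.

Initialize: acc = 0
Initialize: nums = [8, 7, 5, 3]
Initialize: arr = [7, 7, 1, 6]
Entering loop: for x, item in zip(nums, arr):

After execution: acc = 128
128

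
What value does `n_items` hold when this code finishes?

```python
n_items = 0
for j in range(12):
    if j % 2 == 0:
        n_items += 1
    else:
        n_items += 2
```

Let's trace through this code step by step.

Initialize: n_items = 0
Entering loop: for j in range(12):

After execution: n_items = 18
18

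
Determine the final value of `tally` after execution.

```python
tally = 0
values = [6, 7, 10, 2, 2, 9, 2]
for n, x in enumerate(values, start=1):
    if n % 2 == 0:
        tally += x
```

Let's trace through this code step by step.

Initialize: tally = 0
Initialize: values = [6, 7, 10, 2, 2, 9, 2]
Entering loop: for n, x in enumerate(values, start=1):

After execution: tally = 18
18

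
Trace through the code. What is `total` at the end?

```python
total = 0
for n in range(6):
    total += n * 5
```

Let's trace through this code step by step.

Initialize: total = 0
Entering loop: for n in range(6):

After execution: total = 75
75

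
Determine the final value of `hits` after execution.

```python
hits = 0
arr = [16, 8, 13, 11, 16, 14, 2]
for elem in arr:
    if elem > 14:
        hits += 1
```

Let's trace through this code step by step.

Initialize: hits = 0
Initialize: arr = [16, 8, 13, 11, 16, 14, 2]
Entering loop: for elem in arr:

After execution: hits = 2
2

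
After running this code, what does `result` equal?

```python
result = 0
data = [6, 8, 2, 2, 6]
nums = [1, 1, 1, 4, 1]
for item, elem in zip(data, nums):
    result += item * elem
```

Let's trace through this code step by step.

Initialize: result = 0
Initialize: data = [6, 8, 2, 2, 6]
Initialize: nums = [1, 1, 1, 4, 1]
Entering loop: for item, elem in zip(data, nums):

After execution: result = 30
30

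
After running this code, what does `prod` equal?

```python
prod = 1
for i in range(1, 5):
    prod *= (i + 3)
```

Let's trace through this code step by step.

Initialize: prod = 1
Entering loop: for i in range(1, 5):

After execution: prod = 840
840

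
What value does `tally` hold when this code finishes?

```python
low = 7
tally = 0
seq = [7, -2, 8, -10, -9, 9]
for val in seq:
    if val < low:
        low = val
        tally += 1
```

Let's trace through this code step by step.

Initialize: low = 7
Initialize: tally = 0
Initialize: seq = [7, -2, 8, -10, -9, 9]
Entering loop: for val in seq:

After execution: tally = 2
2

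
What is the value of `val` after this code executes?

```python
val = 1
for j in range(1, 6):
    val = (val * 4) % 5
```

Let's trace through this code step by step.

Initialize: val = 1
Entering loop: for j in range(1, 6):

After execution: val = 4
4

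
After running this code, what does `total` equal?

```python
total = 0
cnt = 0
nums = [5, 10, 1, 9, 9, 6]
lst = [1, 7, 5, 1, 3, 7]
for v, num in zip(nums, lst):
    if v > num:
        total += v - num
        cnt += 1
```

Let's trace through this code step by step.

Initialize: total = 0
Initialize: cnt = 0
Initialize: nums = [5, 10, 1, 9, 9, 6]
Initialize: lst = [1, 7, 5, 1, 3, 7]
Entering loop: for v, num in zip(nums, lst):

After execution: total = 21
21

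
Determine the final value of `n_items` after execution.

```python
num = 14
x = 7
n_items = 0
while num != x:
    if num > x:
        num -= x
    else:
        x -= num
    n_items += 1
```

Let's trace through this code step by step.

Initialize: num = 14
Initialize: x = 7
Initialize: n_items = 0
Entering loop: while num != x:

After execution: n_items = 1
1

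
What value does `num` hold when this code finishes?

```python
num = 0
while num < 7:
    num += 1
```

Let's trace through this code step by step.

Initialize: num = 0
Entering loop: while num < 7:

After execution: num = 7
7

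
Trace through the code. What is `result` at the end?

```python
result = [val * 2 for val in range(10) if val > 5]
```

Let's trace through this code step by step.

Initialize: result = [val * 2 for val in range(10) if val > 5]

After execution: result = [12, 14, 16, 18]
[12, 14, 16, 18]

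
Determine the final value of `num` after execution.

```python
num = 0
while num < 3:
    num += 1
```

Let's trace through this code step by step.

Initialize: num = 0
Entering loop: while num < 3:

After execution: num = 3
3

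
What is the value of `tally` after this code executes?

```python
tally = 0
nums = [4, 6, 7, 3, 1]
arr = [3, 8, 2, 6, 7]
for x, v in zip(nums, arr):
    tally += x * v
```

Let's trace through this code step by step.

Initialize: tally = 0
Initialize: nums = [4, 6, 7, 3, 1]
Initialize: arr = [3, 8, 2, 6, 7]
Entering loop: for x, v in zip(nums, arr):

After execution: tally = 99
99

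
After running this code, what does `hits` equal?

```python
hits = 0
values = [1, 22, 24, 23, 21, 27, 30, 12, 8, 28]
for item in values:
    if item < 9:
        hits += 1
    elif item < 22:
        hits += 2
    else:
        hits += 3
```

Let's trace through this code step by step.

Initialize: hits = 0
Initialize: values = [1, 22, 24, 23, 21, 27, 30, 12, 8, 28]
Entering loop: for item in values:

After execution: hits = 24
24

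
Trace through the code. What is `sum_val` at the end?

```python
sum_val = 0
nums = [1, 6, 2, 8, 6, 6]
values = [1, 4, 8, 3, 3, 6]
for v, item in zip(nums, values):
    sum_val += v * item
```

Let's trace through this code step by step.

Initialize: sum_val = 0
Initialize: nums = [1, 6, 2, 8, 6, 6]
Initialize: values = [1, 4, 8, 3, 3, 6]
Entering loop: for v, item in zip(nums, values):

After execution: sum_val = 119
119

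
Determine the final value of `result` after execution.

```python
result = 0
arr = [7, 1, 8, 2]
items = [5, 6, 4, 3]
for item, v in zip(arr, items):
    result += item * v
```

Let's trace through this code step by step.

Initialize: result = 0
Initialize: arr = [7, 1, 8, 2]
Initialize: items = [5, 6, 4, 3]
Entering loop: for item, v in zip(arr, items):

After execution: result = 79
79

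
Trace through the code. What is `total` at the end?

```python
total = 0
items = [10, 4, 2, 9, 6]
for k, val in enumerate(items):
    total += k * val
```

Let's trace through this code step by step.

Initialize: total = 0
Initialize: items = [10, 4, 2, 9, 6]
Entering loop: for k, val in enumerate(items):

After execution: total = 59
59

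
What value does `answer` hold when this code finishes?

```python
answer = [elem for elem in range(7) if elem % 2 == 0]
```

Let's trace through this code step by step.

Initialize: answer = [elem for elem in range(7) if elem % 2 == 0]

After execution: answer = [0, 2, 4, 6]
[0, 2, 4, 6]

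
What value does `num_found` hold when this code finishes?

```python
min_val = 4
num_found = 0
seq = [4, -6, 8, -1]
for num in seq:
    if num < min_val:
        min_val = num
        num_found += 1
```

Let's trace through this code step by step.

Initialize: min_val = 4
Initialize: num_found = 0
Initialize: seq = [4, -6, 8, -1]
Entering loop: for num in seq:

After execution: num_found = 1
1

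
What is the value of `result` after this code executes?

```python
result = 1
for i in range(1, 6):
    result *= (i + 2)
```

Let's trace through this code step by step.

Initialize: result = 1
Entering loop: for i in range(1, 6):

After execution: result = 2520
2520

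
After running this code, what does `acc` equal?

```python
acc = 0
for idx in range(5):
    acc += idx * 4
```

Let's trace through this code step by step.

Initialize: acc = 0
Entering loop: for idx in range(5):

After execution: acc = 40
40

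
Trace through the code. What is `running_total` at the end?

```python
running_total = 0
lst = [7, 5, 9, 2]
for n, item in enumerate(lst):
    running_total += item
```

Let's trace through this code step by step.

Initialize: running_total = 0
Initialize: lst = [7, 5, 9, 2]
Entering loop: for n, item in enumerate(lst):

After execution: running_total = 23
23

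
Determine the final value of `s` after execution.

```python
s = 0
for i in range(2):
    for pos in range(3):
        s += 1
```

Let's trace through this code step by step.

Initialize: s = 0
Entering loop: for i in range(2):

After execution: s = 6
6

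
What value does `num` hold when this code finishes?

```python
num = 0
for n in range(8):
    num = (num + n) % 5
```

Let's trace through this code step by step.

Initialize: num = 0
Entering loop: for n in range(8):

After execution: num = 3
3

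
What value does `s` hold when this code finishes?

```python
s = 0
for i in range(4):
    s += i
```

Let's trace through this code step by step.

Initialize: s = 0
Entering loop: for i in range(4):

After execution: s = 6
6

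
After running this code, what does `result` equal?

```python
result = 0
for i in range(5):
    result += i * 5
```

Let's trace through this code step by step.

Initialize: result = 0
Entering loop: for i in range(5):

After execution: result = 50
50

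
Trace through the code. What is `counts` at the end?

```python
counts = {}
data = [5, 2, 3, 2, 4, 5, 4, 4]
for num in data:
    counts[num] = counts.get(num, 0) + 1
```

Let's trace through this code step by step.

Initialize: counts = {}
Initialize: data = [5, 2, 3, 2, 4, 5, 4, 4]
Entering loop: for num in data:

After execution: counts = {5: 2, 2: 2, 3: 1, 4: 3}
{5: 2, 2: 2, 3: 1, 4: 3}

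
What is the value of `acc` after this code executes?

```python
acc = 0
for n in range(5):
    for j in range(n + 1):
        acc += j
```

Let's trace through this code step by step.

Initialize: acc = 0
Entering loop: for n in range(5):

After execution: acc = 20
20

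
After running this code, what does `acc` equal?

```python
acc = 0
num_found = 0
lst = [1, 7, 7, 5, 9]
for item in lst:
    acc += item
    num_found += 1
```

Let's trace through this code step by step.

Initialize: acc = 0
Initialize: num_found = 0
Initialize: lst = [1, 7, 7, 5, 9]
Entering loop: for item in lst:

After execution: acc = 29
29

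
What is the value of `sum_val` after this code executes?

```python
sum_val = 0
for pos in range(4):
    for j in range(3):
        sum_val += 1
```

Let's trace through this code step by step.

Initialize: sum_val = 0
Entering loop: for pos in range(4):

After execution: sum_val = 12
12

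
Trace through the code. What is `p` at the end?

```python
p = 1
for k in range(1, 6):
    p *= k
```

Let's trace through this code step by step.

Initialize: p = 1
Entering loop: for k in range(1, 6):

After execution: p = 120
120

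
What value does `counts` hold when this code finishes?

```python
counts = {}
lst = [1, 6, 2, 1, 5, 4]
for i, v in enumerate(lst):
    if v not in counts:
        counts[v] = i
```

Let's trace through this code step by step.

Initialize: counts = {}
Initialize: lst = [1, 6, 2, 1, 5, 4]
Entering loop: for i, v in enumerate(lst):

After execution: counts = {1: 0, 6: 1, 2: 2, 5: 4, 4: 5}
{1: 0, 6: 1, 2: 2, 5: 4, 4: 5}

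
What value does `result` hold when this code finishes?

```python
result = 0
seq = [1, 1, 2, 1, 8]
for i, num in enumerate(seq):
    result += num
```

Let's trace through this code step by step.

Initialize: result = 0
Initialize: seq = [1, 1, 2, 1, 8]
Entering loop: for i, num in enumerate(seq):

After execution: result = 13
13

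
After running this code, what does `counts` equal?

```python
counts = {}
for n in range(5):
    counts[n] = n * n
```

Let's trace through this code step by step.

Initialize: counts = {}
Entering loop: for n in range(5):

After execution: counts = {0: 0, 1: 1, 2: 4, 3: 9, 4: 16}
{0: 0, 1: 1, 2: 4, 3: 9, 4: 16}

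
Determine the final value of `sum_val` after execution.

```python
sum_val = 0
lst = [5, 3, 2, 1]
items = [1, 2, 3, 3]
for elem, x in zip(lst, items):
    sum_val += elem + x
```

Let's trace through this code step by step.

Initialize: sum_val = 0
Initialize: lst = [5, 3, 2, 1]
Initialize: items = [1, 2, 3, 3]
Entering loop: for elem, x in zip(lst, items):

After execution: sum_val = 20
20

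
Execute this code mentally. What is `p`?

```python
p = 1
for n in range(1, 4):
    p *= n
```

Let's trace through this code step by step.

Initialize: p = 1
Entering loop: for n in range(1, 4):

After execution: p = 6
6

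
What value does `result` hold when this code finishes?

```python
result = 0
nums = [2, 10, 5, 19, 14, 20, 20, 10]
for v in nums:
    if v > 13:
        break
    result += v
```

Let's trace through this code step by step.

Initialize: result = 0
Initialize: nums = [2, 10, 5, 19, 14, 20, 20, 10]
Entering loop: for v in nums:

After execution: result = 17
17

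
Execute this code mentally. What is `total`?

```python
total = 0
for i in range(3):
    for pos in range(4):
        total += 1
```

Let's trace through this code step by step.

Initialize: total = 0
Entering loop: for i in range(3):

After execution: total = 12
12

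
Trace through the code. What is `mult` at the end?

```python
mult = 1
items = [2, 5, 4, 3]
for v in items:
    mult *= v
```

Let's trace through this code step by step.

Initialize: mult = 1
Initialize: items = [2, 5, 4, 3]
Entering loop: for v in items:

After execution: mult = 120
120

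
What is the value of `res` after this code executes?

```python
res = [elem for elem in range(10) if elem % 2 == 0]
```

Let's trace through this code step by step.

Initialize: res = [elem for elem in range(10) if elem % 2 == 0]

After execution: res = [0, 2, 4, 6, 8]
[0, 2, 4, 6, 8]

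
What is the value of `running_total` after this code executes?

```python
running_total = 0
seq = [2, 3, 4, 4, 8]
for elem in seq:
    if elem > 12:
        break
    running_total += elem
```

Let's trace through this code step by step.

Initialize: running_total = 0
Initialize: seq = [2, 3, 4, 4, 8]
Entering loop: for elem in seq:

After execution: running_total = 21
21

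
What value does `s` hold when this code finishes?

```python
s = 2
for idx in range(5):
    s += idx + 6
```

Let's trace through this code step by step.

Initialize: s = 2
Entering loop: for idx in range(5):

After execution: s = 42
42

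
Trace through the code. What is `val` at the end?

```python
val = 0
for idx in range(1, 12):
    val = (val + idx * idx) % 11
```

Let's trace through this code step by step.

Initialize: val = 0
Entering loop: for idx in range(1, 12):

After execution: val = 0
0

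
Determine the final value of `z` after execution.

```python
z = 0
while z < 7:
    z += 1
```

Let's trace through this code step by step.

Initialize: z = 0
Entering loop: while z < 7:

After execution: z = 7
7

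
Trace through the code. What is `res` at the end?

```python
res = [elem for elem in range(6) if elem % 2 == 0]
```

Let's trace through this code step by step.

Initialize: res = [elem for elem in range(6) if elem % 2 == 0]

After execution: res = [0, 2, 4]
[0, 2, 4]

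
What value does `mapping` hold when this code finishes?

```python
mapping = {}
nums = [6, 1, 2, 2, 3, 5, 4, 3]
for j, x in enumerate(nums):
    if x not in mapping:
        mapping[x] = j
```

Let's trace through this code step by step.

Initialize: mapping = {}
Initialize: nums = [6, 1, 2, 2, 3, 5, 4, 3]
Entering loop: for j, x in enumerate(nums):

After execution: mapping = {6: 0, 1: 1, 2: 2, 3: 4, 5: 5, 4: 6}
{6: 0, 1: 1, 2: 2, 3: 4, 5: 5, 4: 6}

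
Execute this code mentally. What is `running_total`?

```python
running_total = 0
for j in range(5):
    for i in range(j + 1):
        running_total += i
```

Let's trace through this code step by step.

Initialize: running_total = 0
Entering loop: for j in range(5):

After execution: running_total = 20
20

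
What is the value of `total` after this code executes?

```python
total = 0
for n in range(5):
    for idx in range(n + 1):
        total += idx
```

Let's trace through this code step by step.

Initialize: total = 0
Entering loop: for n in range(5):

After execution: total = 20
20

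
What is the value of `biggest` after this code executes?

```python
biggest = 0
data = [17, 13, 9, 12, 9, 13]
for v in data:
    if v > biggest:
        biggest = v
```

Let's trace through this code step by step.

Initialize: biggest = 0
Initialize: data = [17, 13, 9, 12, 9, 13]
Entering loop: for v in data:

After execution: biggest = 17
17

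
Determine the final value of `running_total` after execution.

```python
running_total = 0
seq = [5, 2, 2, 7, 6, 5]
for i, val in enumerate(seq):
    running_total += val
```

Let's trace through this code step by step.

Initialize: running_total = 0
Initialize: seq = [5, 2, 2, 7, 6, 5]
Entering loop: for i, val in enumerate(seq):

After execution: running_total = 27
27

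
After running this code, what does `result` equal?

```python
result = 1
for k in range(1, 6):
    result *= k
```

Let's trace through this code step by step.

Initialize: result = 1
Entering loop: for k in range(1, 6):

After execution: result = 120
120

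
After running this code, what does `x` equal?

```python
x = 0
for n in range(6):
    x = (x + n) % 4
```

Let's trace through this code step by step.

Initialize: x = 0
Entering loop: for n in range(6):

After execution: x = 3
3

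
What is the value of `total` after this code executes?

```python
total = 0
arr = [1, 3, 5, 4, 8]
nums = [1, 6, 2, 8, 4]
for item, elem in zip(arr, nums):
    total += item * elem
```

Let's trace through this code step by step.

Initialize: total = 0
Initialize: arr = [1, 3, 5, 4, 8]
Initialize: nums = [1, 6, 2, 8, 4]
Entering loop: for item, elem in zip(arr, nums):

After execution: total = 93
93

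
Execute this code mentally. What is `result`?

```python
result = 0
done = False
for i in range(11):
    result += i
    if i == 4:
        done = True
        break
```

Let's trace through this code step by step.

Initialize: result = 0
Initialize: done = False
Entering loop: for i in range(11):

After execution: result = 10
10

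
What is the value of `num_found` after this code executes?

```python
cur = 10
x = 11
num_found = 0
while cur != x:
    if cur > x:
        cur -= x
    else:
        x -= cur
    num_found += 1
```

Let's trace through this code step by step.

Initialize: cur = 10
Initialize: x = 11
Initialize: num_found = 0
Entering loop: while cur != x:

After execution: num_found = 10
10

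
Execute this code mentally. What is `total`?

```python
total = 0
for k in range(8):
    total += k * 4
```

Let's trace through this code step by step.

Initialize: total = 0
Entering loop: for k in range(8):

After execution: total = 112
112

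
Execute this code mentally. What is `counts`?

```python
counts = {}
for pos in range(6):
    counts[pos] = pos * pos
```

Let's trace through this code step by step.

Initialize: counts = {}
Entering loop: for pos in range(6):

After execution: counts = {0: 0, 1: 1, 2: 4, 3: 9, 4: 16, 5: 25}
{0: 0, 1: 1, 2: 4, 3: 9, 4: 16, 5: 25}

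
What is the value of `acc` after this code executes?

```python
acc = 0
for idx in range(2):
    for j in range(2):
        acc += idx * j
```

Let's trace through this code step by step.

Initialize: acc = 0
Entering loop: for idx in range(2):

After execution: acc = 1
1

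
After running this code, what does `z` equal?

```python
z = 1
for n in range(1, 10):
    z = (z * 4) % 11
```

Let's trace through this code step by step.

Initialize: z = 1
Entering loop: for n in range(1, 10):

After execution: z = 3
3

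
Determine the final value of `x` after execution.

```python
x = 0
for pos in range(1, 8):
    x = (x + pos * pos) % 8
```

Let's trace through this code step by step.

Initialize: x = 0
Entering loop: for pos in range(1, 8):

After execution: x = 4
4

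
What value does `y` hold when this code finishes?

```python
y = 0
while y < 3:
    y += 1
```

Let's trace through this code step by step.

Initialize: y = 0
Entering loop: while y < 3:

After execution: y = 3
3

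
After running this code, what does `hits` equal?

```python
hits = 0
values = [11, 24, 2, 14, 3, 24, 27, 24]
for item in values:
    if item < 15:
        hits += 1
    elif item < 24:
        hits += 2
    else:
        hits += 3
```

Let's trace through this code step by step.

Initialize: hits = 0
Initialize: values = [11, 24, 2, 14, 3, 24, 27, 24]
Entering loop: for item in values:

After execution: hits = 16
16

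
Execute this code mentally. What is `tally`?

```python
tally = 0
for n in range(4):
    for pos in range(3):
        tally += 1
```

Let's trace through this code step by step.

Initialize: tally = 0
Entering loop: for n in range(4):

After execution: tally = 12
12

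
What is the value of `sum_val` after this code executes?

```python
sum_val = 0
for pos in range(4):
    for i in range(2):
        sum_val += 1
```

Let's trace through this code step by step.

Initialize: sum_val = 0
Entering loop: for pos in range(4):

After execution: sum_val = 8
8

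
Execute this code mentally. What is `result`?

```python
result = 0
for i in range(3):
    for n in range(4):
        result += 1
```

Let's trace through this code step by step.

Initialize: result = 0
Entering loop: for i in range(3):

After execution: result = 12
12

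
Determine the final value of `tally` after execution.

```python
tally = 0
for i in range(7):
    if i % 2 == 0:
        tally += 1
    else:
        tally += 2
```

Let's trace through this code step by step.

Initialize: tally = 0
Entering loop: for i in range(7):

After execution: tally = 10
10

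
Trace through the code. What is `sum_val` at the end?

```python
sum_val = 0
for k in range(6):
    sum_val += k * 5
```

Let's trace through this code step by step.

Initialize: sum_val = 0
Entering loop: for k in range(6):

After execution: sum_val = 75
75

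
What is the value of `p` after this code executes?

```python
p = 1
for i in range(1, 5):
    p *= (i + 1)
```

Let's trace through this code step by step.

Initialize: p = 1
Entering loop: for i in range(1, 5):

After execution: p = 120
120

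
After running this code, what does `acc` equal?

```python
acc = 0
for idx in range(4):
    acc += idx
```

Let's trace through this code step by step.

Initialize: acc = 0
Entering loop: for idx in range(4):

After execution: acc = 6
6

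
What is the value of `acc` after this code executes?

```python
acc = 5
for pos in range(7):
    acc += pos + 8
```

Let's trace through this code step by step.

Initialize: acc = 5
Entering loop: for pos in range(7):

After execution: acc = 82
82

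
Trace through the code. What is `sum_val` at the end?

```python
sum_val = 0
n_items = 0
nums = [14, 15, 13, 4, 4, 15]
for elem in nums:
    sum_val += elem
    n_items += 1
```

Let's trace through this code step by step.

Initialize: sum_val = 0
Initialize: n_items = 0
Initialize: nums = [14, 15, 13, 4, 4, 15]
Entering loop: for elem in nums:

After execution: sum_val = 65
65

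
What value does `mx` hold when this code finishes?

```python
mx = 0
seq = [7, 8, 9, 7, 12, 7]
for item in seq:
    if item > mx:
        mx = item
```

Let's trace through this code step by step.

Initialize: mx = 0
Initialize: seq = [7, 8, 9, 7, 12, 7]
Entering loop: for item in seq:

After execution: mx = 12
12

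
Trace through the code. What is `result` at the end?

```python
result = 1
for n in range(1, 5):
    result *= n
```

Let's trace through this code step by step.

Initialize: result = 1
Entering loop: for n in range(1, 5):

After execution: result = 24
24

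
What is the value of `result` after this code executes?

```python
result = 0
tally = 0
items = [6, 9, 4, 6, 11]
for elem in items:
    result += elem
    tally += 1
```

Let's trace through this code step by step.

Initialize: result = 0
Initialize: tally = 0
Initialize: items = [6, 9, 4, 6, 11]
Entering loop: for elem in items:

After execution: result = 36
36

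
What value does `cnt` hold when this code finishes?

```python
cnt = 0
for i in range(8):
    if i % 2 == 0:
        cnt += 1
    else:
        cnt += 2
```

Let's trace through this code step by step.

Initialize: cnt = 0
Entering loop: for i in range(8):

After execution: cnt = 12
12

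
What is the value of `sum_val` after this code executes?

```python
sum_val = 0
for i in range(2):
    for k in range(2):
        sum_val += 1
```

Let's trace through this code step by step.

Initialize: sum_val = 0
Entering loop: for i in range(2):

After execution: sum_val = 4
4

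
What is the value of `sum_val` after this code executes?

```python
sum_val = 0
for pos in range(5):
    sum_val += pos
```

Let's trace through this code step by step.

Initialize: sum_val = 0
Entering loop: for pos in range(5):

After execution: sum_val = 10
10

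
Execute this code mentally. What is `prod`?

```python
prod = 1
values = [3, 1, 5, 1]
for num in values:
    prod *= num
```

Let's trace through this code step by step.

Initialize: prod = 1
Initialize: values = [3, 1, 5, 1]
Entering loop: for num in values:

After execution: prod = 15
15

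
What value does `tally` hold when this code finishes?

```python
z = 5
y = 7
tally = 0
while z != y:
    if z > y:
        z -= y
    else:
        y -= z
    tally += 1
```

Let's trace through this code step by step.

Initialize: z = 5
Initialize: y = 7
Initialize: tally = 0
Entering loop: while z != y:

After execution: tally = 4
4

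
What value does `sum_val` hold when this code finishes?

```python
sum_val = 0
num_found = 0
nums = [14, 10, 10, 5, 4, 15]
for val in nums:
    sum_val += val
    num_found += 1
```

Let's trace through this code step by step.

Initialize: sum_val = 0
Initialize: num_found = 0
Initialize: nums = [14, 10, 10, 5, 4, 15]
Entering loop: for val in nums:

After execution: sum_val = 58
58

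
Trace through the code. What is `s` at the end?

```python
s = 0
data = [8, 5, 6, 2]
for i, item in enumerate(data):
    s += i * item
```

Let's trace through this code step by step.

Initialize: s = 0
Initialize: data = [8, 5, 6, 2]
Entering loop: for i, item in enumerate(data):

After execution: s = 23
23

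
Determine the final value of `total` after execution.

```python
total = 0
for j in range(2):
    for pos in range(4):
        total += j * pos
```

Let's trace through this code step by step.

Initialize: total = 0
Entering loop: for j in range(2):

After execution: total = 6
6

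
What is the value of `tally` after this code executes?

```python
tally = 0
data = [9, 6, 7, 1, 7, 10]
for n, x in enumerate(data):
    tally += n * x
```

Let's trace through this code step by step.

Initialize: tally = 0
Initialize: data = [9, 6, 7, 1, 7, 10]
Entering loop: for n, x in enumerate(data):

After execution: tally = 101
101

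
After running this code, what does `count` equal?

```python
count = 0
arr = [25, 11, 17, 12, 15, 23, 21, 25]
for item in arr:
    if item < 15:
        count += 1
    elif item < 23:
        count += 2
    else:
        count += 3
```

Let's trace through this code step by step.

Initialize: count = 0
Initialize: arr = [25, 11, 17, 12, 15, 23, 21, 25]
Entering loop: for item in arr:

After execution: count = 17
17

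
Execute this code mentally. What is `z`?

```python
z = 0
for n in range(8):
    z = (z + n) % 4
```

Let's trace through this code step by step.

Initialize: z = 0
Entering loop: for n in range(8):

After execution: z = 0
0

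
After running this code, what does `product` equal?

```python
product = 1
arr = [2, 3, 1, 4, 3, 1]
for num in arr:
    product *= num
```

Let's trace through this code step by step.

Initialize: product = 1
Initialize: arr = [2, 3, 1, 4, 3, 1]
Entering loop: for num in arr:

After execution: product = 72
72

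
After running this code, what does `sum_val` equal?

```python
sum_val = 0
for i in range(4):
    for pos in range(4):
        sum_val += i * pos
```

Let's trace through this code step by step.

Initialize: sum_val = 0
Entering loop: for i in range(4):

After execution: sum_val = 36
36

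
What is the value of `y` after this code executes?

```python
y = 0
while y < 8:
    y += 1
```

Let's trace through this code step by step.

Initialize: y = 0
Entering loop: while y < 8:

After execution: y = 8
8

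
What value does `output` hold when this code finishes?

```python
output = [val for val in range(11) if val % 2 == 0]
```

Let's trace through this code step by step.

Initialize: output = [val for val in range(11) if val % 2 == 0]

After execution: output = [0, 2, 4, 6, 8, 10]
[0, 2, 4, 6, 8, 10]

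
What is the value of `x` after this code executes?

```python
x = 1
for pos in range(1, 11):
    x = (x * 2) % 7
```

Let's trace through this code step by step.

Initialize: x = 1
Entering loop: for pos in range(1, 11):

After execution: x = 2
2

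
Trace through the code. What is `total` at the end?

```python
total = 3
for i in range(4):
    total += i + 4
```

Let's trace through this code step by step.

Initialize: total = 3
Entering loop: for i in range(4):

After execution: total = 25
25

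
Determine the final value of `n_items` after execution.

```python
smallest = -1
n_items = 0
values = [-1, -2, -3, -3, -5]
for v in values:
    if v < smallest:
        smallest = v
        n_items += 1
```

Let's trace through this code step by step.

Initialize: smallest = -1
Initialize: n_items = 0
Initialize: values = [-1, -2, -3, -3, -5]
Entering loop: for v in values:

After execution: n_items = 3
3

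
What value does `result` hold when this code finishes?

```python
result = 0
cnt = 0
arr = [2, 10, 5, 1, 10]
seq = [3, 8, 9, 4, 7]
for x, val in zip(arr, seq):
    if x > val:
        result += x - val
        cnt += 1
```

Let's trace through this code step by step.

Initialize: result = 0
Initialize: cnt = 0
Initialize: arr = [2, 10, 5, 1, 10]
Initialize: seq = [3, 8, 9, 4, 7]
Entering loop: for x, val in zip(arr, seq):

After execution: result = 5
5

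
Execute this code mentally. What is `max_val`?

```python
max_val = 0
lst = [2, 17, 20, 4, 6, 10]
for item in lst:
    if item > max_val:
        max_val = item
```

Let's trace through this code step by step.

Initialize: max_val = 0
Initialize: lst = [2, 17, 20, 4, 6, 10]
Entering loop: for item in lst:

After execution: max_val = 20
20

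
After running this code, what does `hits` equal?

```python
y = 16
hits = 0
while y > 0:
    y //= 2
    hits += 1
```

Let's trace through this code step by step.

Initialize: y = 16
Initialize: hits = 0
Entering loop: while y > 0:

After execution: hits = 5
5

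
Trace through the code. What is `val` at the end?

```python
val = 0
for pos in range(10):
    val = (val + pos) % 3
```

Let's trace through this code step by step.

Initialize: val = 0
Entering loop: for pos in range(10):

After execution: val = 0
0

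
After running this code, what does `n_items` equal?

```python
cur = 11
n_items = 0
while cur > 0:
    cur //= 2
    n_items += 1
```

Let's trace through this code step by step.

Initialize: cur = 11
Initialize: n_items = 0
Entering loop: while cur > 0:

After execution: n_items = 4
4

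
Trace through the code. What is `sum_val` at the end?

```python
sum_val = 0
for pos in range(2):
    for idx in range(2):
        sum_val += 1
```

Let's trace through this code step by step.

Initialize: sum_val = 0
Entering loop: for pos in range(2):

After execution: sum_val = 4
4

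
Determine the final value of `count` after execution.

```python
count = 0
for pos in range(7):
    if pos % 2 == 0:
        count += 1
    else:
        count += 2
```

Let's trace through this code step by step.

Initialize: count = 0
Entering loop: for pos in range(7):

After execution: count = 10
10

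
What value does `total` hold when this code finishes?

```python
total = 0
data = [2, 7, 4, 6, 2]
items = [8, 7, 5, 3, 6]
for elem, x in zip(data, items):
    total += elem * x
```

Let's trace through this code step by step.

Initialize: total = 0
Initialize: data = [2, 7, 4, 6, 2]
Initialize: items = [8, 7, 5, 3, 6]
Entering loop: for elem, x in zip(data, items):

After execution: total = 115
115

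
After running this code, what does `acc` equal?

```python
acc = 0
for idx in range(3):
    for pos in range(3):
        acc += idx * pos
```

Let's trace through this code step by step.

Initialize: acc = 0
Entering loop: for idx in range(3):

After execution: acc = 9
9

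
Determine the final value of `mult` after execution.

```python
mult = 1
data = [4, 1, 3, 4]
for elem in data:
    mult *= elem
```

Let's trace through this code step by step.

Initialize: mult = 1
Initialize: data = [4, 1, 3, 4]
Entering loop: for elem in data:

After execution: mult = 48
48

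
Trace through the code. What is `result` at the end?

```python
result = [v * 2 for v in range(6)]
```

Let's trace through this code step by step.

Initialize: result = [v * 2 for v in range(6)]

After execution: result = [0, 2, 4, 6, 8, 10]
[0, 2, 4, 6, 8, 10]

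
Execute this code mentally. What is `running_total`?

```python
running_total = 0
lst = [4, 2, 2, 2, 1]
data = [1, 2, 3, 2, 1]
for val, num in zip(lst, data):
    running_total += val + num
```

Let's trace through this code step by step.

Initialize: running_total = 0
Initialize: lst = [4, 2, 2, 2, 1]
Initialize: data = [1, 2, 3, 2, 1]
Entering loop: for val, num in zip(lst, data):

After execution: running_total = 20
20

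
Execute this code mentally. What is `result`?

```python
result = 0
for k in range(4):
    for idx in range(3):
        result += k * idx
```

Let's trace through this code step by step.

Initialize: result = 0
Entering loop: for k in range(4):

After execution: result = 18
18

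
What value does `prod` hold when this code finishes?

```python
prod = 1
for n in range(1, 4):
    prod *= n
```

Let's trace through this code step by step.

Initialize: prod = 1
Entering loop: for n in range(1, 4):

After execution: prod = 6
6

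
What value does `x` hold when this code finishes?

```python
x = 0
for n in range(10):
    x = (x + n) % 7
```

Let's trace through this code step by step.

Initialize: x = 0
Entering loop: for n in range(10):

After execution: x = 3
3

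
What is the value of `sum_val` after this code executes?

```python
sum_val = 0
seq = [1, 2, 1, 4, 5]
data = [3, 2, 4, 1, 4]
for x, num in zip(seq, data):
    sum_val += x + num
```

Let's trace through this code step by step.

Initialize: sum_val = 0
Initialize: seq = [1, 2, 1, 4, 5]
Initialize: data = [3, 2, 4, 1, 4]
Entering loop: for x, num in zip(seq, data):

After execution: sum_val = 27
27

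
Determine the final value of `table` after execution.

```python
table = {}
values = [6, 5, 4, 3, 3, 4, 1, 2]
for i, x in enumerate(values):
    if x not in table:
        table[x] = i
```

Let's trace through this code step by step.

Initialize: table = {}
Initialize: values = [6, 5, 4, 3, 3, 4, 1, 2]
Entering loop: for i, x in enumerate(values):

After execution: table = {6: 0, 5: 1, 4: 2, 3: 3, 1: 6, 2: 7}
{6: 0, 5: 1, 4: 2, 3: 3, 1: 6, 2: 7}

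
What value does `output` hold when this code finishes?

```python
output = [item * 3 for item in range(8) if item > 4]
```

Let's trace through this code step by step.

Initialize: output = [item * 3 for item in range(8) if item > 4]

After execution: output = [15, 18, 21]
[15, 18, 21]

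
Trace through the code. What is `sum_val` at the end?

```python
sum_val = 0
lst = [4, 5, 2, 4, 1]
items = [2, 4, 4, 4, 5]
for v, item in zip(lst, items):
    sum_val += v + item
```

Let's trace through this code step by step.

Initialize: sum_val = 0
Initialize: lst = [4, 5, 2, 4, 1]
Initialize: items = [2, 4, 4, 4, 5]
Entering loop: for v, item in zip(lst, items):

After execution: sum_val = 35
35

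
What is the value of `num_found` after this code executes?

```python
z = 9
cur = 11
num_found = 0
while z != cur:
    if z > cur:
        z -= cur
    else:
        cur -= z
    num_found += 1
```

Let's trace through this code step by step.

Initialize: z = 9
Initialize: cur = 11
Initialize: num_found = 0
Entering loop: while z != cur:

After execution: num_found = 6
6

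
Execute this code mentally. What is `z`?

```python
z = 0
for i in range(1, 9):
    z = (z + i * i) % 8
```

Let's trace through this code step by step.

Initialize: z = 0
Entering loop: for i in range(1, 9):

After execution: z = 4
4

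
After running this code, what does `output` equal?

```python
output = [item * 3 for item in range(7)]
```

Let's trace through this code step by step.

Initialize: output = [item * 3 for item in range(7)]

After execution: output = [0, 3, 6, 9, 12, 15, 18]
[0, 3, 6, 9, 12, 15, 18]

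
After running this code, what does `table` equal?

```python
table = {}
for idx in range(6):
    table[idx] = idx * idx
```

Let's trace through this code step by step.

Initialize: table = {}
Entering loop: for idx in range(6):

After execution: table = {0: 0, 1: 1, 2: 4, 3: 9, 4: 16, 5: 25}
{0: 0, 1: 1, 2: 4, 3: 9, 4: 16, 5: 25}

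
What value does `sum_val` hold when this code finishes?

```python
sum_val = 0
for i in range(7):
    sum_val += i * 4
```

Let's trace through this code step by step.

Initialize: sum_val = 0
Entering loop: for i in range(7):

After execution: sum_val = 84
84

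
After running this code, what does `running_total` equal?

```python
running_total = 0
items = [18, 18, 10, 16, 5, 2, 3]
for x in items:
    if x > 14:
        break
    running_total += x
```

Let's trace through this code step by step.

Initialize: running_total = 0
Initialize: items = [18, 18, 10, 16, 5, 2, 3]
Entering loop: for x in items:

After execution: running_total = 0
0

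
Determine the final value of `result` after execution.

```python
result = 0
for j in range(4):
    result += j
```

Let's trace through this code step by step.

Initialize: result = 0
Entering loop: for j in range(4):

After execution: result = 6
6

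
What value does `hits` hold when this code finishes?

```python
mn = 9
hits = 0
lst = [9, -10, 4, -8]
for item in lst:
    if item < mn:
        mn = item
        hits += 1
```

Let's trace through this code step by step.

Initialize: mn = 9
Initialize: hits = 0
Initialize: lst = [9, -10, 4, -8]
Entering loop: for item in lst:

After execution: hits = 1
1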